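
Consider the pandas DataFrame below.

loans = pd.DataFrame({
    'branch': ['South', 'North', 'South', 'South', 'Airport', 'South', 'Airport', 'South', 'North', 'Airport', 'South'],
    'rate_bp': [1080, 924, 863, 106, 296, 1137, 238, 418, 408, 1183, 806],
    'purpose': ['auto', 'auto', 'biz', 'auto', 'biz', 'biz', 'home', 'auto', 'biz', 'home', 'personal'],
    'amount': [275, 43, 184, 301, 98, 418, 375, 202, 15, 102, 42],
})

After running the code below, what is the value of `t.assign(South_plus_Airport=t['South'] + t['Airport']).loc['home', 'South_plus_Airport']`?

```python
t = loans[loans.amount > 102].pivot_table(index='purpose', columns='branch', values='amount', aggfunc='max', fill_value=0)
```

filter rows where amount > 102:
    branch  rate_bp purpose  amount
0    South     1080    auto     275
2    South      863     biz     184
3    South      106    auto     301
5    South     1137     biz     418
6  Airport      238    home     375
7    South      418    auto     202
pivot: rows=purpose, cols=branch, max(amount):
branch   Airport  South
purpose                
auto           0    301
biz            0    418
home         375      0
add column South_plus_Airport = t['South'] + t['Airport']:
branch   Airport  South  South_plus_Airport
purpose                                    
auto           0    301                 301
biz            0    418                 418
home         375      0                 375
The value at row 'home', column 'South_plus_Airport' is 375.

375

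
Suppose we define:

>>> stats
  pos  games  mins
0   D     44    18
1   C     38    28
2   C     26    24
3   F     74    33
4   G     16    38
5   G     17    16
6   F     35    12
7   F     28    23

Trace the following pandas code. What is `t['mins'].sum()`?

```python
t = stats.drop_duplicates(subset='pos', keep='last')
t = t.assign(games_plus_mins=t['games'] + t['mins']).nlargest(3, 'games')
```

drop duplicate pos (keep=last):
  pos  games  mins
0   D     44    18
2   C     26    24
5   G     17    16
7   F     28    23
add column games_plus_mins = t['games'] + t['mins']:
  pos  games  mins  games_plus_mins
0   D     44    18               62
2   C     26    24               50
5   G     17    16               33
7   F     28    23               51
take 3 rows with largest games:
  pos  games  mins  games_plus_mins
0   D     44    18               62
7   F     28    23               51
2   C     26    24               50
Reading off the sum of column 'mins', we get 65.

65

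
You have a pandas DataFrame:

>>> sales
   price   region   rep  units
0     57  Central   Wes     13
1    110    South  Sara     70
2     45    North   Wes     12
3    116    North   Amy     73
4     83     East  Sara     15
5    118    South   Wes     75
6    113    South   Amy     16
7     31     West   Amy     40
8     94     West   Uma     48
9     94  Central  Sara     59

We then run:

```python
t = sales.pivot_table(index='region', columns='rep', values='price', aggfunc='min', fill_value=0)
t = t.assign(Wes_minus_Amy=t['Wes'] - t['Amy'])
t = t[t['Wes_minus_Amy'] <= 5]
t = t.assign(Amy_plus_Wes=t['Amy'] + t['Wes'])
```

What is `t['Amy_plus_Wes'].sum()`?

423

pivot: rows=region, cols=rep, min(price):
rep      Amy  Sara  Uma  Wes
region                      
Central    0    94    0   57
East       0    83    0    0
North    116     0    0   45
South    113   110    0  118
West      31     0   94    0
add column Wes_minus_Amy = t['Wes'] - t['Amy']:
rep      Amy  Sara  Uma  Wes  Wes_minus_Amy
region                                     
Central    0    94    0   57             57
East       0    83    0    0              0
North    116     0    0   45            -71
South    113   110    0  118              5
West      31     0   94    0            -31
filter rows where Wes_minus_Amy <= 5:
rep     Amy  Sara  Uma  Wes  Wes_minus_Amy
region                                    
East      0    83    0    0              0
North   116     0    0   45            -71
South   113   110    0  118              5
West     31     0   94    0            -31
add column Amy_plus_Wes = t['Amy'] + t['Wes']:
rep     Amy  Sara  Uma  Wes  Wes_minus_Amy  Amy_plus_Wes
region                                                  
East      0    83    0    0              0             0
North   116     0    0   45            -71           161
South   113   110    0  118              5           231
West     31     0   94    0            -31            31
Reading off the sum of column 'Amy_plus_Wes', we get 423.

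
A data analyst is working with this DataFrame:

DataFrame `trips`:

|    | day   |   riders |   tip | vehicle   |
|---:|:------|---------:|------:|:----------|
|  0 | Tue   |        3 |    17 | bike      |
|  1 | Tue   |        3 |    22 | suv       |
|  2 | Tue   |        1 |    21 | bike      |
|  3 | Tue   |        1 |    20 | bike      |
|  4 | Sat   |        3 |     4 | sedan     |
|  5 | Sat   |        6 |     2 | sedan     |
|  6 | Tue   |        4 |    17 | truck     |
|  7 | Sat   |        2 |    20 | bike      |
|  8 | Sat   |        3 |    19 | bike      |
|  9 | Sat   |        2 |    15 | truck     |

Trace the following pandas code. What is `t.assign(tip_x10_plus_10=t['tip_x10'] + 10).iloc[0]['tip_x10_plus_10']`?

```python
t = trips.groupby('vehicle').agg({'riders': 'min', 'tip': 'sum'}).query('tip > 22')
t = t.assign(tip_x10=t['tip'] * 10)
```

group by vehicle: min(riders), sum(tip):
         riders  tip
vehicle             
bike          1   97
sedan         3    6
suv           3   22
truck         2   32
filter rows where tip > 22:
         riders  tip
vehicle             
bike          1   97
truck         2   32
add column tip_x10 = t['tip'] * 10:
         riders  tip  tip_x10
vehicle                      
bike          1   97      970
truck         2   32      320
add column tip_x10_plus_10 = t['tip_x10'] + 10:
         riders  tip  tip_x10  tip_x10_plus_10
vehicle                                       
bike          1   97      970              980
truck         2   32      320              330

980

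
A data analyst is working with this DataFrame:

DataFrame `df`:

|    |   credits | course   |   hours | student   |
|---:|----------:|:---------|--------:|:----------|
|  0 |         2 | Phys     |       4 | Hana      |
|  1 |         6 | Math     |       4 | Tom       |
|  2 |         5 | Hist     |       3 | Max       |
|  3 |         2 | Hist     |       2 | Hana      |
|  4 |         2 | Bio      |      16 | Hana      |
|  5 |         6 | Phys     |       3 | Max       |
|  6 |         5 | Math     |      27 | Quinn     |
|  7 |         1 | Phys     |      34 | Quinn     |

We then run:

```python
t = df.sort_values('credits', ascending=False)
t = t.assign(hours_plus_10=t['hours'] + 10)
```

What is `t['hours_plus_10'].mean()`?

21.625

sort by credits descending:
   credits course  hours student
1        6   Math      4     Tom
5        6   Phys      3     Max
2        5   Hist      3     Max
6        5   Math     27   Quinn
0        2   Phys      4    Hana
3        2   Hist      2    Hana
4        2    Bio     16    Hana
7        1   Phys     34   Quinn
add column hours_plus_10 = t['hours'] + 10:
   credits course  hours student  hours_plus_10
1        6   Math      4     Tom             14
5        6   Phys      3     Max             13
2        5   Hist      3     Max             13
6        5   Math     27   Quinn             37
0        2   Phys      4    Hana             14
3        2   Hist      2    Hana             12
4        2    Bio     16    Hana             26
7        1   Phys     34   Quinn             44
Then the mean of column 'hours_plus_10': 21.625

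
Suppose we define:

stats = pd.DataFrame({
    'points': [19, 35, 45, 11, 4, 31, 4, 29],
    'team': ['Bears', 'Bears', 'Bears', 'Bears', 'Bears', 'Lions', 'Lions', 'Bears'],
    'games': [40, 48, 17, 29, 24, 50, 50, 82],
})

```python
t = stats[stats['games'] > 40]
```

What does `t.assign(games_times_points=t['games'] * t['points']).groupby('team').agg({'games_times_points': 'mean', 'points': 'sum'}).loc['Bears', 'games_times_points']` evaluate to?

2029.0

filter rows where games > 40:
   points   team  games
1      35  Bears     48
5      31  Lions     50
6       4  Lions     50
7      29  Bears     82
add column games_times_points = t['games'] * t['points']:
   points   team  games  games_times_points
1      35  Bears     48                1680
5      31  Lions     50                1550
6       4  Lions     50                 200
7      29  Bears     82                2378
group by team: mean(games_times_points), sum(points):
       games_times_points  points
team                             
Bears              2029.0      64
Lions               875.0      35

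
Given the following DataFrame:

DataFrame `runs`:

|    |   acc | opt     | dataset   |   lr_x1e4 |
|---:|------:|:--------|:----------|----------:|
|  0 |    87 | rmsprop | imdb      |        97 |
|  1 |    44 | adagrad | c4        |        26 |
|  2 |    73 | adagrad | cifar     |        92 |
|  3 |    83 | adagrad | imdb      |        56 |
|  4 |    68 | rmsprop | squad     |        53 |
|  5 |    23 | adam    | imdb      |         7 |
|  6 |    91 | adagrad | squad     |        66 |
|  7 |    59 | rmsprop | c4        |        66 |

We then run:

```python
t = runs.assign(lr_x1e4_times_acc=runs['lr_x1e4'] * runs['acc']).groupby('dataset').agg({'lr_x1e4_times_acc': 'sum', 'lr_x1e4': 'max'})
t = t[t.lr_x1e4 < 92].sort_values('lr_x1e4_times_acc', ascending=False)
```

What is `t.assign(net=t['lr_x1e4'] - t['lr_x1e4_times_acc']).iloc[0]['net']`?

add column lr_x1e4_times_acc = runs['lr_x1e4'] * runs['acc']:
   acc      opt dataset  lr_x1e4  lr_x1e4_times_acc
0   87  rmsprop    imdb       97               8439
1   44  adagrad      c4       26               1144
2   73  adagrad   cifar       92               6716
3   83  adagrad    imdb       56               4648
4   68  rmsprop   squad       53               3604
5   23     adam    imdb        7                161
6   91  adagrad   squad       66               6006
7   59  rmsprop      c4       66               3894
group by dataset: sum(lr_x1e4_times_acc), max(lr_x1e4):
         lr_x1e4_times_acc  lr_x1e4
dataset                            
c4                    5038       66
cifar                 6716       92
imdb                 13248       97
squad                 9610       66
filter rows where lr_x1e4 < 92:
         lr_x1e4_times_acc  lr_x1e4
dataset                            
c4                    5038       66
squad                 9610       66
sort by lr_x1e4_times_acc descending:
         lr_x1e4_times_acc  lr_x1e4
dataset                            
squad                 9610       66
c4                    5038       66
add column net = t['lr_x1e4'] - t['lr_x1e4_times_acc']:
         lr_x1e4_times_acc  lr_x1e4   net
dataset                                  
squad                 9610       66 -9544
c4                    5038       66 -4972
Taking the value at position 0, column 'net' gives -9544.

-9544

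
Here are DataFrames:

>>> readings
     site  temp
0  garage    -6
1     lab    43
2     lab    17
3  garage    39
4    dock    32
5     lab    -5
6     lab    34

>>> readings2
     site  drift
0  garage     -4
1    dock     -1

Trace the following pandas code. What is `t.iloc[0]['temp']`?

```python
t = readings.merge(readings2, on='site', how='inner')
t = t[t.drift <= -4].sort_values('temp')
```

-6

merge on 'site' (how='inner') → 3 rows:
     site  temp  drift
0  garage    -6     -4
1  garage    39     -4
2    dock    32     -1
filter rows where drift <= -4:
     site  temp  drift
0  garage    -6     -4
1  garage    39     -4
sort by temp:
     site  temp  drift
0  garage    -6     -4
1  garage    39     -4
So iloc[0]['temp'] = -6.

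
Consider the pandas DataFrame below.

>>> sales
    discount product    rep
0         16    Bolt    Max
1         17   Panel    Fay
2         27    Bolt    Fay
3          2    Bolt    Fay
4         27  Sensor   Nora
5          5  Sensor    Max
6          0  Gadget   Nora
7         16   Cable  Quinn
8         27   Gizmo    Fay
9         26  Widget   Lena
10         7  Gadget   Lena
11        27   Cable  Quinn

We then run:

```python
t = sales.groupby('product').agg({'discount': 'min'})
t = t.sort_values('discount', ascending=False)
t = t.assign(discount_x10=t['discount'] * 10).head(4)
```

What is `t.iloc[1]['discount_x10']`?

group by product, min of discount:
         discount
product          
Bolt            2
Cable          16
Gadget          0
Gizmo          27
Panel          17
Sensor          5
Widget         26
sort by discount descending:
         discount
product          
Gizmo          27
Widget         26
Panel          17
Cable          16
Sensor          5
Bolt            2
Gadget          0
add column discount_x10 = t['discount'] * 10:
         discount  discount_x10
product                        
Gizmo          27           270
Widget         26           260
Panel          17           170
Cable          16           160
Sensor          5            50
Bolt            2            20
Gadget          0             0
take first 4 rows:
         discount  discount_x10
product                        
Gizmo          27           270
Widget         26           260
Panel          17           170
Cable          16           160
Reading off the value at position 1, column 'discount_x10', we get 260.

260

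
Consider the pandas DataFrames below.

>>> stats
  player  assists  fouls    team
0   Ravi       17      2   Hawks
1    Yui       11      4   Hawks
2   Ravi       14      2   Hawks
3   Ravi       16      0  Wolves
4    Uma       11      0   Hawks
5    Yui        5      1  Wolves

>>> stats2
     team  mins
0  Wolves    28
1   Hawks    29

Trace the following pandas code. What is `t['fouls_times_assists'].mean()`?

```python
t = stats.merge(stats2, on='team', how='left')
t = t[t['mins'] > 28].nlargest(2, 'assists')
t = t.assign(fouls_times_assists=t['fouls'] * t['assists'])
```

31.0

merge on 'team' (how='left') → 6 rows:
  player  assists  fouls    team  mins
0   Ravi       17      2   Hawks    29
1    Yui       11      4   Hawks    29
2   Ravi       14      2   Hawks    29
3   Ravi       16      0  Wolves    28
4    Uma       11      0   Hawks    29
5    Yui        5      1  Wolves    28
filter rows where mins > 28:
  player  assists  fouls   team  mins
0   Ravi       17      2  Hawks    29
1    Yui       11      4  Hawks    29
2   Ravi       14      2  Hawks    29
4    Uma       11      0  Hawks    29
take 2 rows with largest assists:
  player  assists  fouls   team  mins
0   Ravi       17      2  Hawks    29
2   Ravi       14      2  Hawks    29
add column fouls_times_assists = t['fouls'] * t['assists']:
  player  assists  fouls   team  mins  fouls_times_assists
0   Ravi       17      2  Hawks    29                   34
2   Ravi       14      2  Hawks    29                   28
mean of column 'fouls_times_assists' → 31.0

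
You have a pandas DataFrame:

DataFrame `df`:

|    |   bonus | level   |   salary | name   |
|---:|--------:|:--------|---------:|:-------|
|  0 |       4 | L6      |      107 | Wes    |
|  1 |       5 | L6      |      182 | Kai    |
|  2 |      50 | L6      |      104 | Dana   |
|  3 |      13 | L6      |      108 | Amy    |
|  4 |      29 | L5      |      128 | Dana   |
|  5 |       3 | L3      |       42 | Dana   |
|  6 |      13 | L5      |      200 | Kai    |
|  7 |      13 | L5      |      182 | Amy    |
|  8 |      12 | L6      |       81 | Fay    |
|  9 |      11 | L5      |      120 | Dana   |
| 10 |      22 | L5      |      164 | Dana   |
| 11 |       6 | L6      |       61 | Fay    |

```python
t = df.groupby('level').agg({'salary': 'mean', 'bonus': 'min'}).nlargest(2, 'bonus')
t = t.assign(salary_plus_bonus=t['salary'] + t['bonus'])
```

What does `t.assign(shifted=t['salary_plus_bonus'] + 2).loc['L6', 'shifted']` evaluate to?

113.166666667

group by level: mean(salary), min(bonus):
           salary  bonus
level                   
L3      42.000000      3
L5     158.800000     11
L6     107.166667      4
take 2 rows with largest bonus:
           salary  bonus
level                   
L5     158.800000     11
L6     107.166667      4
add column salary_plus_bonus = t['salary'] + t['bonus']:
           salary  bonus  salary_plus_bonus
level                                      
L5     158.800000     11         169.800000
L6     107.166667      4         111.166667
add column shifted = t['salary_plus_bonus'] + 2:
           salary  bonus  salary_plus_bonus     shifted
level                                                  
L5     158.800000     11         169.800000  171.800000
L6     107.166667      4         111.166667  113.166667
The value at row 'L6', column 'shifted' is 113.166666667.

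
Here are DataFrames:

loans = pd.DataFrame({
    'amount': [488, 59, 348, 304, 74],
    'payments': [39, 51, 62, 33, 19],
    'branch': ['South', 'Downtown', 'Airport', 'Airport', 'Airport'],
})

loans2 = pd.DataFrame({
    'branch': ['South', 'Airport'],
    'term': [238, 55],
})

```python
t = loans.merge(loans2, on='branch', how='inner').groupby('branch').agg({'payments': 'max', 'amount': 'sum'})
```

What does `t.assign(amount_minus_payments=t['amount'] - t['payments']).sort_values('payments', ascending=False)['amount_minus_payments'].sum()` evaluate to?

merge on 'branch' (how='inner') → 4 rows:
   amount  payments   branch  term
0     488        39    South   238
1     348        62  Airport    55
2     304        33  Airport    55
3      74        19  Airport    55
group by branch: max(payments), sum(amount):
         payments  amount
branch                   
Airport        62     726
South          39     488
add column amount_minus_payments = t['amount'] - t['payments']:
         payments  amount  amount_minus_payments
branch                                          
Airport        62     726                    664
South          39     488                    449
sort by payments descending:
         payments  amount  amount_minus_payments
branch                                          
Airport        62     726                    664
South          39     488                    449
Reading off the sum of column 'amount_minus_payments', we get 1113.

1113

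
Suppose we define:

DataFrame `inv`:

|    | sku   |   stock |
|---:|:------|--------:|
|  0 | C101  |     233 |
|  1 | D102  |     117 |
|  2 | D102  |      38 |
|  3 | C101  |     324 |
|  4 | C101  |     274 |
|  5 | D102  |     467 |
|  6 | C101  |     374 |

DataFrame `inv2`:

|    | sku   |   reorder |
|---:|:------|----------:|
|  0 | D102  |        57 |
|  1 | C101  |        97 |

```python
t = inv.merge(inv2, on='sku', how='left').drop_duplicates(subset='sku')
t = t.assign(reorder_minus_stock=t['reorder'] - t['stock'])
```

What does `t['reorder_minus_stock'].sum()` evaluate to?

-196

merge on 'sku' (how='left') → 7 rows:
    sku  stock  reorder
0  C101    233       97
1  D102    117       57
2  D102     38       57
3  C101    324       97
4  C101    274       97
5  D102    467       57
6  C101    374       97
drop duplicate sku (keep=first):
    sku  stock  reorder
0  C101    233       97
1  D102    117       57
add column reorder_minus_stock = t['reorder'] - t['stock']:
    sku  stock  reorder  reorder_minus_stock
0  C101    233       97                 -136
1  D102    117       57                  -60
Then the sum of column 'reorder_minus_stock': -196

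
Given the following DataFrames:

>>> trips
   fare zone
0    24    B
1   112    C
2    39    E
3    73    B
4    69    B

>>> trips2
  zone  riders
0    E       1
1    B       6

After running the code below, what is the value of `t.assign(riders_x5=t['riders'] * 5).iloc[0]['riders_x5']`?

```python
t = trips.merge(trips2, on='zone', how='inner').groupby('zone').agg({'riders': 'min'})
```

30

merge on 'zone' (how='inner') → 4 rows:
   fare zone  riders
0    24    B       6
1    39    E       1
2    73    B       6
3    69    B       6
group by zone, min of riders:
      riders
zone        
B          6
E          1
add column riders_x5 = t['riders'] * 5:
      riders  riders_x5
zone                   
B          6         30
E          1          5
Finally, value at position 0, column 'riders_x5' = 30.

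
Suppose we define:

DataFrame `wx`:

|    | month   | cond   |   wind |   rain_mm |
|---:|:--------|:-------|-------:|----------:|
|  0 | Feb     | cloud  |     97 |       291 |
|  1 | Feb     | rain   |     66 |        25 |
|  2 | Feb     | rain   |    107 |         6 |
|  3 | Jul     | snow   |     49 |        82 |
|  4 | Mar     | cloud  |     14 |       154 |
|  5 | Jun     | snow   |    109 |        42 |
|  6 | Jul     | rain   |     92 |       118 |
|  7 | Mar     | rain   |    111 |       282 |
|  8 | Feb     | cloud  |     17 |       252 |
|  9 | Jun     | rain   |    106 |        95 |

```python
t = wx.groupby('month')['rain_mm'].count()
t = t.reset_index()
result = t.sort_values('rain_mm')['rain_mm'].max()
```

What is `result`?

4

group by month, count of rain_mm:
month
Feb    4
Jul    2
Jun    2
Mar    2
Name: rain_mm, dtype: int64
reset_index():
  month  rain_mm
0   Feb        4
1   Jul        2
2   Jun        2
3   Mar        2
sort by rain_mm:
  month  rain_mm
1   Jul        2
2   Jun        2
3   Mar        2
0   Feb        4
max of column 'rain_mm' → 4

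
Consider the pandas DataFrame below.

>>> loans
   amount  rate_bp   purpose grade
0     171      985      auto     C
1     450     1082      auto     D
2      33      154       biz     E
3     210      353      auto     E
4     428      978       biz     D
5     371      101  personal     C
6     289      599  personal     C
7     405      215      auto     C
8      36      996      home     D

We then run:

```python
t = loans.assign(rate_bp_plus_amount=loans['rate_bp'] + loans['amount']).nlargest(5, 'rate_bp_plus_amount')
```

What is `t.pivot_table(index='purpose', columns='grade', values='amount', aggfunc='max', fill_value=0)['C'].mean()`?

115.0

add column rate_bp_plus_amount = loans['rate_bp'] + loans['amount']:
   amount  rate_bp   purpose grade  rate_bp_plus_amount
0     171      985      auto     C                 1156
1     450     1082      auto     D                 1532
2      33      154       biz     E                  187
3     210      353      auto     E                  563
4     428      978       biz     D                 1406
5     371      101  personal     C                  472
6     289      599  personal     C                  888
7     405      215      auto     C                  620
8      36      996      home     D                 1032
take 5 rows with largest rate_bp_plus_amount:
   amount  rate_bp   purpose grade  rate_bp_plus_amount
1     450     1082      auto     D                 1532
4     428      978       biz     D                 1406
0     171      985      auto     C                 1156
8      36      996      home     D                 1032
6     289      599  personal     C                  888
pivot: rows=purpose, cols=grade, max(amount):
grade       C    D
purpose           
auto      171  450
biz         0  428
home        0   36
personal  289    0
Reading off the mean of column 'C', we get 115.0.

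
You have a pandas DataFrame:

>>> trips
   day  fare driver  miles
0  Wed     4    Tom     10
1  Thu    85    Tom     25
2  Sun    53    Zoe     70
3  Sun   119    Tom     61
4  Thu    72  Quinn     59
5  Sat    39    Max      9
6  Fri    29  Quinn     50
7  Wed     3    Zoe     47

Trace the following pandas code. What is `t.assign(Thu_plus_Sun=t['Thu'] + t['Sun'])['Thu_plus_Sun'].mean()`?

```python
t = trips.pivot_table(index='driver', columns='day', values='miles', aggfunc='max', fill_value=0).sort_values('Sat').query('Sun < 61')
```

pivot: rows=driver, cols=day, max(miles):
day     Fri  Sat  Sun  Thu  Wed
driver                         
Max       0    9    0    0    0
Quinn    50    0    0   59    0
Tom       0    0   61   25   10
Zoe       0    0   70    0   47
sort by Sat:
day     Fri  Sat  Sun  Thu  Wed
driver                         
Quinn    50    0    0   59    0
Tom       0    0   61   25   10
Zoe       0    0   70    0   47
Max       0    9    0    0    0
filter rows where Sun < 61:
day     Fri  Sat  Sun  Thu  Wed
driver                         
Quinn    50    0    0   59    0
Max       0    9    0    0    0
add column Thu_plus_Sun = t['Thu'] + t['Sun']:
day     Fri  Sat  Sun  Thu  Wed  Thu_plus_Sun
driver                                       
Quinn    50    0    0   59    0            59
Max       0    9    0    0    0             0
mean of column 'Thu_plus_Sun' → 29.5

29.5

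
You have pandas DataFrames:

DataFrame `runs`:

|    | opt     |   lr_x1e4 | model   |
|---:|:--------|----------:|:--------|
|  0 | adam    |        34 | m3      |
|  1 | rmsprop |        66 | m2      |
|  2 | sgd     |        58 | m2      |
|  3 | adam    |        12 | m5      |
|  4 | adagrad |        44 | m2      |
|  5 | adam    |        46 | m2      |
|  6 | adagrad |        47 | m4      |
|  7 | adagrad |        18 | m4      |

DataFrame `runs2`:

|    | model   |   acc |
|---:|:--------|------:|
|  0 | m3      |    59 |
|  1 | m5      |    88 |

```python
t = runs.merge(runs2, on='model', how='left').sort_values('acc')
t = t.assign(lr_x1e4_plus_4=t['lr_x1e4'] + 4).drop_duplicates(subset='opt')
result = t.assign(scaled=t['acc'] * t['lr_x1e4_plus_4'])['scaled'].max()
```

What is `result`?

merge on 'model' (how='left') → 8 rows:
       opt  lr_x1e4 model   acc
0     adam       34    m3  59.0
1  rmsprop       66    m2   NaN
2      sgd       58    m2   NaN
3     adam       12    m5  88.0
4  adagrad       44    m2   NaN
5     adam       46    m2   NaN
6  adagrad       47    m4   NaN
7  adagrad       18    m4   NaN
sort by acc:
       opt  lr_x1e4 model   acc
0     adam       34    m3  59.0
3     adam       12    m5  88.0
1  rmsprop       66    m2   NaN
2      sgd       58    m2   NaN
4  adagrad       44    m2   NaN
5     adam       46    m2   NaN
6  adagrad       47    m4   NaN
7  adagrad       18    m4   NaN
add column lr_x1e4_plus_4 = t['lr_x1e4'] + 4:
       opt  lr_x1e4 model   acc  lr_x1e4_plus_4
0     adam       34    m3  59.0              38
3     adam       12    m5  88.0              16
1  rmsprop       66    m2   NaN              70
2      sgd       58    m2   NaN              62
4  adagrad       44    m2   NaN              48
5     adam       46    m2   NaN              50
6  adagrad       47    m4   NaN              51
7  adagrad       18    m4   NaN              22
drop duplicate opt (keep=first):
       opt  lr_x1e4 model   acc  lr_x1e4_plus_4
0     adam       34    m3  59.0              38
1  rmsprop       66    m2   NaN              70
2      sgd       58    m2   NaN              62
4  adagrad       44    m2   NaN              48
add column scaled = t['acc'] * t['lr_x1e4_plus_4']:
       opt  lr_x1e4 model   acc  lr_x1e4_plus_4  scaled
0     adam       34    m3  59.0              38  2242.0
1  rmsprop       66    m2   NaN              70     NaN
2      sgd       58    m2   NaN              62     NaN
4  adagrad       44    m2   NaN              48     NaN

2242.0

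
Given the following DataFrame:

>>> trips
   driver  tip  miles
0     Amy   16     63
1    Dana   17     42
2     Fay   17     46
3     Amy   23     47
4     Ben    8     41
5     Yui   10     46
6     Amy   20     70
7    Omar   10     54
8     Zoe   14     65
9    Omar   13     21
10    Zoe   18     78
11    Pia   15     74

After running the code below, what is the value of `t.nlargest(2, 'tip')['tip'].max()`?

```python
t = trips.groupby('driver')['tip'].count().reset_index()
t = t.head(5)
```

3

group by driver, count of tip:
driver
Amy     3
Ben     1
Dana    1
Fay     1
Omar    2
Pia     1
Yui     1
Zoe     2
Name: tip, dtype: int64
reset_index():
  driver  tip
0    Amy    3
1    Ben    1
2   Dana    1
3    Fay    1
4   Omar    2
5    Pia    1
6    Yui    1
7    Zoe    2
take first 5 rows:
  driver  tip
0    Amy    3
1    Ben    1
2   Dana    1
3    Fay    1
4   Omar    2
take 2 rows with largest tip:
  driver  tip
0    Amy    3
4   Omar    2
Then the max of column 'tip': 3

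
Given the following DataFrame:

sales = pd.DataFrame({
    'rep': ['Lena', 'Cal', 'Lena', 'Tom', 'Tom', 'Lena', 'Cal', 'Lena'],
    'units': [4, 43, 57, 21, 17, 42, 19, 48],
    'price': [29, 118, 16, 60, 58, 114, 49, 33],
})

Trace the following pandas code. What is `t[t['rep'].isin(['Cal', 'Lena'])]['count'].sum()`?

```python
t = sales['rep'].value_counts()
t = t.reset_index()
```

value_counts of rep:
rep
Lena    4
Cal     2
Tom     2
Name: count, dtype: int64
reset_index():
    rep  count
0  Lena      4
1   Cal      2
2   Tom      2
filter rows where rep in ['Cal', 'Lena']:
    rep  count
0  Lena      4
1   Cal      2

6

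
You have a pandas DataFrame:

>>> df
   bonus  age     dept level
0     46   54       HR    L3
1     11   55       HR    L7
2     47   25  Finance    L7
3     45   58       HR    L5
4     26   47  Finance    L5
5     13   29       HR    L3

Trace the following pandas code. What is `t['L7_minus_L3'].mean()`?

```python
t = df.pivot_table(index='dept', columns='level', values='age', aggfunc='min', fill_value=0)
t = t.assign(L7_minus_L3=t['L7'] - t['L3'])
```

25.5

pivot: rows=dept, cols=level, min(age):
level    L3  L5  L7
dept               
Finance   0  47  25
HR       29  58  55
add column L7_minus_L3 = t['L7'] - t['L3']:
level    L3  L5  L7  L7_minus_L3
dept                            
Finance   0  47  25           25
HR       29  58  55           26
Reading off the mean of column 'L7_minus_L3', we get 25.5.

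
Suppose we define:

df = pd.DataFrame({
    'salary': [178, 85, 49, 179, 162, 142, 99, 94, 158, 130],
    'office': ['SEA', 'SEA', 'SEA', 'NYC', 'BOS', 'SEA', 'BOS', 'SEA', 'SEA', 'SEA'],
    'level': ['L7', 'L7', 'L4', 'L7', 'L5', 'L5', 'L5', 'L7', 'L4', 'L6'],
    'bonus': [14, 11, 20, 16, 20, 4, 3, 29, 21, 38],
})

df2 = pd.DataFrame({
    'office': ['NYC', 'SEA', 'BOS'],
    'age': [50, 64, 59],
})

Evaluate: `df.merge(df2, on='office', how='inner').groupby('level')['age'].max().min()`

64

merge on 'office' (how='inner') → 10 rows:
   salary office level  bonus  age
0     178    SEA    L7     14   64
1      85    SEA    L7     11   64
2      49    SEA    L4     20   64
3     179    NYC    L7     16   50
4     162    BOS    L5     20   59
5     142    SEA    L5      4   64
6      99    BOS    L5      3   59
7      94    SEA    L7     29   64
8     158    SEA    L4     21   64
9     130    SEA    L6     38   64
group by level, max of age:
level
L4    64
L5    64
L6    64
L7    64
Name: age, dtype: int64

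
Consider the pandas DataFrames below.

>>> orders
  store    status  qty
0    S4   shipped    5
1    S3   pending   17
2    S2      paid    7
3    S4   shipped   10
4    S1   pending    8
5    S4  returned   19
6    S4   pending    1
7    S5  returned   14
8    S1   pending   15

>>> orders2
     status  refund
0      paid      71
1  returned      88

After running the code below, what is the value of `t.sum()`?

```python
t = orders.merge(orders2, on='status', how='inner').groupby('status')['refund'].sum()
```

247

merge on 'status' (how='inner') → 3 rows:
  store    status  qty  refund
0    S2      paid    7      71
1    S4  returned   19      88
2    S5  returned   14      88
group by status, sum of refund:
status
paid         71
returned    176
Name: refund, dtype: int64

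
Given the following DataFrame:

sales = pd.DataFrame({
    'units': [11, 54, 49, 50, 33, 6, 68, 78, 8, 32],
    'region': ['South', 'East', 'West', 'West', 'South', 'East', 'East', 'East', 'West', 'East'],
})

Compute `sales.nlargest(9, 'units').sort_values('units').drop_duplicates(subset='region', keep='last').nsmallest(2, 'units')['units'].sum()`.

take 9 rows with largest units:
   units region
7     78   East
6     68   East
1     54   East
3     50   West
2     49   West
4     33  South
9     32   East
0     11  South
8      8   West
sort by units:
   units region
8      8   West
0     11  South
9     32   East
4     33  South
2     49   West
3     50   West
1     54   East
6     68   East
7     78   East
drop duplicate region (keep=last):
   units region
4     33  South
3     50   West
7     78   East
take 2 rows with smallest units:
   units region
4     33  South
3     50   West
Hence 83.

83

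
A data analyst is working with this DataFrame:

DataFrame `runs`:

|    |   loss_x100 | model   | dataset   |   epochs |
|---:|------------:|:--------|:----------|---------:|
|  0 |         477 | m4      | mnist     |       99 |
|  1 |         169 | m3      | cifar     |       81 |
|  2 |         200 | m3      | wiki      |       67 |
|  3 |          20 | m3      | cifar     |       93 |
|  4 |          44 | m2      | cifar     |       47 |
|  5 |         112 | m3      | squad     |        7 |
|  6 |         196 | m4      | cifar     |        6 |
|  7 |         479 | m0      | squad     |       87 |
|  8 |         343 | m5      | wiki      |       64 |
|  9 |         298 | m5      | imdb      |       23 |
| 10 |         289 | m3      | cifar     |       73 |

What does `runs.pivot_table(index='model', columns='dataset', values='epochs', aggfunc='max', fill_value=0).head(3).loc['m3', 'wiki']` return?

67

pivot: rows=model, cols=dataset, max(epochs):
dataset  cifar  imdb  mnist  squad  wiki
model                                   
m0           0     0      0     87     0
m2          47     0      0      0     0
m3          93     0      0      7    67
m4           6     0     99      0     0
m5           0    23      0      0    64
take first 3 rows:
dataset  cifar  imdb  mnist  squad  wiki
model                                   
m0           0     0      0     87     0
m2          47     0      0      0     0
m3          93     0      0      7    67
value at row 'm3', column 'wiki' → 67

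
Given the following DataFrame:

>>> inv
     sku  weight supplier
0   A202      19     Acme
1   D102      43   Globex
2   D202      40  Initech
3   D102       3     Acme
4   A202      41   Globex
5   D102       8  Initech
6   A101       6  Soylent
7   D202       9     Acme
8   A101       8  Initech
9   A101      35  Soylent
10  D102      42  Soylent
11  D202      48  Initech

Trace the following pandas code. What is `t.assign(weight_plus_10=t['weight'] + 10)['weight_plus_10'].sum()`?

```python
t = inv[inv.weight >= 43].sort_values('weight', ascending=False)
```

filter rows where weight >= 43:
     sku  weight supplier
1   D102      43   Globex
11  D202      48  Initech
sort by weight descending:
     sku  weight supplier
11  D202      48  Initech
1   D102      43   Globex
add column weight_plus_10 = t['weight'] + 10:
     sku  weight supplier  weight_plus_10
11  D202      48  Initech              58
1   D102      43   Globex              53
Finally, sum of column 'weight_plus_10' = 111.

111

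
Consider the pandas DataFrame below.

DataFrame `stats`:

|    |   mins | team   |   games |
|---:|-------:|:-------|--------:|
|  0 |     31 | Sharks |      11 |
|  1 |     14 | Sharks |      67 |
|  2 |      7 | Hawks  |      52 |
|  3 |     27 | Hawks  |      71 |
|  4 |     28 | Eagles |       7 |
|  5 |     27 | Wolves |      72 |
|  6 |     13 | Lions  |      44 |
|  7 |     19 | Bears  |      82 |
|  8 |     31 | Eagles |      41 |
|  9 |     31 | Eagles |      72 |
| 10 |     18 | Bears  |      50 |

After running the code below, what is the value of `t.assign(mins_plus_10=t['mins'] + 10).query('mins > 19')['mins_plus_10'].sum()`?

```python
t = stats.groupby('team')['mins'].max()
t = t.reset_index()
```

156

group by team, max of mins:
team
Bears     19
Eagles    31
Hawks     27
Lions     13
Sharks    31
Wolves    27
Name: mins, dtype: int64
reset_index():
     team  mins
0   Bears    19
1  Eagles    31
2   Hawks    27
3   Lions    13
4  Sharks    31
5  Wolves    27
add column mins_plus_10 = t['mins'] + 10:
     team  mins  mins_plus_10
0   Bears    19            29
1  Eagles    31            41
2   Hawks    27            37
3   Lions    13            23
4  Sharks    31            41
5  Wolves    27            37
filter rows where mins > 19:
     team  mins  mins_plus_10
1  Eagles    31            41
2   Hawks    27            37
4  Sharks    31            41
5  Wolves    27            37
Finally, sum of column 'mins_plus_10' = 156.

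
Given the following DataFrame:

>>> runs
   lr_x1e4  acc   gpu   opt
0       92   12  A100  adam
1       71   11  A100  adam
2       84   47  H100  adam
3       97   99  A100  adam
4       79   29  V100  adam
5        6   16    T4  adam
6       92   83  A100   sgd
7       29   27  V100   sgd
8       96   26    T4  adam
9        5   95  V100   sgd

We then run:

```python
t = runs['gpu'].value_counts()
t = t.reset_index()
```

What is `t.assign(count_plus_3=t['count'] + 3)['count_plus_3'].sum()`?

22

value_counts of gpu:
gpu
A100    4
V100    3
T4      2
H100    1
Name: count, dtype: int64
reset_index():
    gpu  count
0  A100      4
1  V100      3
2    T4      2
3  H100      1
add column count_plus_3 = t['count'] + 3:
    gpu  count  count_plus_3
0  A100      4             7
1  V100      3             6
2    T4      2             5
3  H100      1             4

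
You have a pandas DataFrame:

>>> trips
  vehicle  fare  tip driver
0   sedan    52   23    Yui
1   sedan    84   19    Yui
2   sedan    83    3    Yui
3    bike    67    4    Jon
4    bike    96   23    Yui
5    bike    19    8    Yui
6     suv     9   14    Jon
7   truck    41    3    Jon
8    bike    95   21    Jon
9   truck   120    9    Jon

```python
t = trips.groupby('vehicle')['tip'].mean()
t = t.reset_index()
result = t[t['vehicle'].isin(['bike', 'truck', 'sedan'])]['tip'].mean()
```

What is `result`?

11.6666666667

group by vehicle, mean of tip:
vehicle
bike     14.0
sedan    15.0
suv      14.0
truck     6.0
Name: tip, dtype: float64
reset_index():
  vehicle   tip
0    bike  14.0
1   sedan  15.0
2     suv  14.0
3   truck   6.0
filter rows where vehicle in ['bike', 'truck', 'sedan']:
  vehicle   tip
0    bike  14.0
1   sedan  15.0
3   truck   6.0
Reading off the mean of column 'tip', we get 11.6666666667.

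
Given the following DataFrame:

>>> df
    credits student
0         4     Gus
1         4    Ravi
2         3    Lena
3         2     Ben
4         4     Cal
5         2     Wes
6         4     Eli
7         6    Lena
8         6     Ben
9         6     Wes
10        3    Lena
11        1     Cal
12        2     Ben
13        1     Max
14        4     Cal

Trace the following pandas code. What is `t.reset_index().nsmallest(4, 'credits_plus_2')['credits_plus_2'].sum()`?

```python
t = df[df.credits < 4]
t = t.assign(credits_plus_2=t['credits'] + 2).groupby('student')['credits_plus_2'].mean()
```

filter rows where credits < 4:
    credits student
2         3    Lena
3         2     Ben
5         2     Wes
10        3    Lena
11        1     Cal
12        2     Ben
13        1     Max
add column credits_plus_2 = t['credits'] + 2:
    credits student  credits_plus_2
2         3    Lena               5
3         2     Ben               4
5         2     Wes               4
10        3    Lena               5
11        1     Cal               3
12        2     Ben               4
13        1     Max               3
group by student, mean of credits_plus_2:
student
Ben     4.0
Cal     3.0
Lena    5.0
Max     3.0
Wes     4.0
Name: credits_plus_2, dtype: float64
reset_index():
  student  credits_plus_2
0     Ben             4.0
1     Cal             3.0
2    Lena             5.0
3     Max             3.0
4     Wes             4.0
take 4 rows with smallest credits_plus_2:
  student  credits_plus_2
1     Cal             3.0
3     Max             3.0
0     Ben             4.0
4     Wes             4.0
Then the sum of column 'credits_plus_2': 14.0

14.0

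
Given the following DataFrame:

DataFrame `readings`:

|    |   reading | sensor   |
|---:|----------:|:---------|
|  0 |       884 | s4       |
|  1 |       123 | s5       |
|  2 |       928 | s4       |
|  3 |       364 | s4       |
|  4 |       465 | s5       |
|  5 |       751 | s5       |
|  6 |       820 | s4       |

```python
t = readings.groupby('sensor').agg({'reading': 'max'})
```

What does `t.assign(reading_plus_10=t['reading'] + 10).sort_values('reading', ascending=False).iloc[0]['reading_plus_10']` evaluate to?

group by sensor, max of reading:
        reading
sensor         
s4          928
s5          751
add column reading_plus_10 = t['reading'] + 10:
        reading  reading_plus_10
sensor                          
s4          928              938
s5          751              761
sort by reading descending:
        reading  reading_plus_10
sensor                          
s4          928              938
s5          751              761
Finally, value at position 0, column 'reading_plus_10' = 938.

938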